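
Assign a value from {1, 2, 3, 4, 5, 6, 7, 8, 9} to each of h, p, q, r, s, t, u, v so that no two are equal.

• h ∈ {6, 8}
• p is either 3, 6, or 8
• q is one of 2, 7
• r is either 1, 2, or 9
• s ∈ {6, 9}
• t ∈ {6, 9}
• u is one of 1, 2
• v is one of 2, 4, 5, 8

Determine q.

7

s and t share exactly the 2 values {6, 9}; by pigeonhole those values go to them, so strike 6, 9 from h, p, r.
h has just one choice, so h = 8. Eliminate 8 elsewhere: p, v.
p has just one choice, so p = 3.
r and u share exactly the 2 values {1, 2}; by pigeonhole those values go to them, so strike 1, 2 from q, v.
So q = 7.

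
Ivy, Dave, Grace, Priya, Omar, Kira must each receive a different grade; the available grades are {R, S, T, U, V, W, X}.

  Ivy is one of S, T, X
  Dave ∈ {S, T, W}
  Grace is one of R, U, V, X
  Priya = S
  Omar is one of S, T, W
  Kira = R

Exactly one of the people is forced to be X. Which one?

Priya has just one choice, so Priya = S. Remove S from Ivy, Dave, Omar.
That leaves Kira = R. So Grace can't be R.
The 2 variables Dave and Omar are confined to {T, W}, which locks those values in; drop them from Ivy.
So X goes to Ivy.

Ivy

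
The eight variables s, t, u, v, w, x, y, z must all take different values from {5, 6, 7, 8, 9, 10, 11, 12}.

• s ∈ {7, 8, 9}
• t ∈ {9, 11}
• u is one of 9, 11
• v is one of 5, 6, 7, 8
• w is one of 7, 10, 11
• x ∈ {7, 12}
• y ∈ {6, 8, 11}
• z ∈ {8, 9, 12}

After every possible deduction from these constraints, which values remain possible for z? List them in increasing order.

Among the 8 variables, 5 fits only v (and all 8 values in {5, 6, 7, 8, 9, 10, 11, 12} must be used), so v = 5.
Among the 7 still-open variables, 6 fits only y (and all 7 values in {6, 7, 8, 9, 10, 11, 12} must be used), so y = 6.
The 6 still-open variables draw from only 6 values {7, 8, 9, 10, 11, 12}, so each is used; only w can be 10, hence w = 10.
t and u between them cover only {9, 11} — a naked pair. Remove those values from s, z.
No further eliminations apply; z can still be any of 8, 12.

8, 12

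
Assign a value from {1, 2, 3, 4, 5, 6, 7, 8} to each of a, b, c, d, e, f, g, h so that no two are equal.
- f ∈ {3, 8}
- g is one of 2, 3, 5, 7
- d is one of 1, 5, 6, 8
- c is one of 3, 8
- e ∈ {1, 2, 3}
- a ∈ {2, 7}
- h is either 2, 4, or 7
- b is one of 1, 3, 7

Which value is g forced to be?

The 8 variables draw from only 8 values {1, 2, 3, 4, 5, 6, 7, 8}, so each is used; only h can be 4, hence h = 4.
Among the 7 still-open variables, 6 fits only d (and all 7 values in {1, 2, 3, 5, 6, 7, 8} must be used), so d = 6.
The 6 still-open variables draw from only 6 values {1, 2, 3, 5, 7, 8}, so each is used; only g can be 5, hence g = 5.

5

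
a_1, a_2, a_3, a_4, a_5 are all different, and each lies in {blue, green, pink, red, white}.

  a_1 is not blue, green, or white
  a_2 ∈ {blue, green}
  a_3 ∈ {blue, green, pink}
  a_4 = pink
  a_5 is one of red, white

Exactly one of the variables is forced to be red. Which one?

a_4's domain is down to {pink}, so a_4 = pink. Eliminate pink elsewhere: a_1, a_3.
So red goes to a_1.

a_1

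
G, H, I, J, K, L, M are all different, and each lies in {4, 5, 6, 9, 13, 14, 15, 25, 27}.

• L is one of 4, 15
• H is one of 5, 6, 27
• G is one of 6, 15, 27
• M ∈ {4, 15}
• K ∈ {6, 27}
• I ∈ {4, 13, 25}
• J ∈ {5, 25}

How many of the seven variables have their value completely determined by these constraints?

3

The 7 variables draw from only 7 values {4, 5, 6, 13, 15, 25, 27}, so each is used; only I can be 13, hence I = 13.
The 6 still-open variables together cover exactly {4, 5, 6, 15, 25, 27} — 6 values for 6 variables — and 25 appears only in J's list, so J = 25.
The 5 still-open variables together cover exactly {4, 5, 6, 15, 27} — 5 values for 5 variables — and 5 appears only in H's list, so H = 5.
L and M between them cover only {4, 15} — a naked pair. Remove those values from G.
Determined: H=5, I=13, J=25. The other variables each still have more than one consistent value. That makes 3.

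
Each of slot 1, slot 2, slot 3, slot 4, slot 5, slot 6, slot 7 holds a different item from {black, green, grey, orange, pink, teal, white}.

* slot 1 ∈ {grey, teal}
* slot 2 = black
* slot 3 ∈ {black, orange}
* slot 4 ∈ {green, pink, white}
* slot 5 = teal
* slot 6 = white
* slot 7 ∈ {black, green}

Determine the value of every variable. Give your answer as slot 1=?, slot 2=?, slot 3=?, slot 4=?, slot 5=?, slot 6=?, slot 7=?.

slot 2's domain is down to {black}, so slot 2 = black. Eliminate black elsewhere: slot 3, slot 7.
That leaves slot 3 = orange.
That leaves slot 5 = teal. So slot 1 can't be teal.
slot 6's domain is down to {white}, so slot 6 = white. So slot 4 can't be white.
slot 7 has just one choice, so slot 7 = green. Strike green from slot 4.
slot 1 must be grey (only option left).
That leaves slot 4 = pink.

slot 1=grey, slot 2=black, slot 3=orange, slot 4=pink, slot 5=teal, slot 6=white, slot 7=green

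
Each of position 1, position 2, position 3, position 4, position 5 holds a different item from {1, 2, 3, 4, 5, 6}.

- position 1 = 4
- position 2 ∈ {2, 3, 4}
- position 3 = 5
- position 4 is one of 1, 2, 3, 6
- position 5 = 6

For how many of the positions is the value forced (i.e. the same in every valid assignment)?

3

position 1's domain is down to {4}, so position 1 = 4. Remove 4 from position 2.
That leaves position 3 = 5.
position 5 has just one choice, so position 5 = 6. So position 4 can't be 6.
Determined: position 1=4, position 3=5, position 5=6. The other positions each still have more than one consistent value. That makes 3.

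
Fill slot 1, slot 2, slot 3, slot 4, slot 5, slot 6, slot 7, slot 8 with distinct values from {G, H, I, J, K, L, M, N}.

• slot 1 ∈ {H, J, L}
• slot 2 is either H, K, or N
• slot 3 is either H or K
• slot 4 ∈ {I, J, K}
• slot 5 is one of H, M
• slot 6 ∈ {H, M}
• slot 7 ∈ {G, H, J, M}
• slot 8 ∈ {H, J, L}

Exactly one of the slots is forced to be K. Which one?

slot 3

Among the 8 variables, G fits only slot 7 (and all 8 values in {G, H, I, J, K, L, M, N} must be used), so slot 7 = G.
The 7 still-open variables draw from only 7 values {H, I, J, K, L, M, N}, so each is used; only slot 4 can be I, hence slot 4 = I.
The 6 still-open variables draw from only 6 values {H, J, K, L, M, N}, so each is used; only slot 2 can be N, hence slot 2 = N.
Among the 5 still-open variables, K fits only slot 3 (and all 5 values in {H, J, K, L, M} must be used), so slot 3 = K.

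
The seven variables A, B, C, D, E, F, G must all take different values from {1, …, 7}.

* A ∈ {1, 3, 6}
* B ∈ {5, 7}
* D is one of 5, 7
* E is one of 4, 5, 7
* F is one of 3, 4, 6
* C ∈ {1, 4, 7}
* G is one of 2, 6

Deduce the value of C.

Among the 7 variables, 2 fits only G (and all 7 values in {1, 2, 3, 4, 5, 6, 7} must be used), so G = 2.
B and D share exactly the 2 values {5, 7}; by pigeonhole those values go to them, so strike 5, 7 from C, E.
That leaves E = 4. So C, F can't be 4.
So C = 1.

1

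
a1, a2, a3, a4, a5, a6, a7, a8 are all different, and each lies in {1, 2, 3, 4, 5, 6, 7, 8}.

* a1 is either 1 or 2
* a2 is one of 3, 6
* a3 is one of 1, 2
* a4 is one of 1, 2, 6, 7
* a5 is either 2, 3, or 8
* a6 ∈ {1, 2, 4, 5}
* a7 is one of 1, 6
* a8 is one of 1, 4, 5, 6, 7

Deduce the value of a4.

7

The 8 variables together cover exactly {1, 2, 3, 4, 5, 6, 7, 8} — 8 values for 8 variables — and 8 appears only in a5's list, so a5 = 8.
The 7 still-open variables draw from only 7 values {1, 2, 3, 4, 5, 6, 7}, so each is used; only a2 can be 3, hence a2 = 3.
a1 and a3 between them cover only {1, 2} — a naked pair. Remove those values from a4, a6, a7, a8.
a7 has just one choice, so a7 = 6. Remove 6 from a4, a8.
So a4 = 7.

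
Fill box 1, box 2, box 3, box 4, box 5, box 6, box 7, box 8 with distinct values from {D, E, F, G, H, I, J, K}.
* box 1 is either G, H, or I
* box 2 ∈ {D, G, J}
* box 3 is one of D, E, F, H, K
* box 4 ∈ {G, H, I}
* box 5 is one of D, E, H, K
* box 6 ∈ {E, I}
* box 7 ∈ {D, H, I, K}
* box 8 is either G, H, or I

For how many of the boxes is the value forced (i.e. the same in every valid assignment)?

Among the 8 variables, F fits only box 3 (and all 8 values in {D, E, F, G, H, I, J, K} must be used), so box 3 = F.
Among the 7 still-open variables, J fits only box 2 (and all 7 values in {D, E, G, H, I, J, K} must be used), so box 2 = J.
box 1, box 4, box 8 share exactly the 3 values {G, H, I}; by pigeonhole those values go to them, so strike G, H, I from box 5, box 6, box 7.
box 6 must be E (only option left). So box 5 can't be E.
Determined: box 2=J, box 3=F, box 6=E. The other boxes each still have more than one consistent value. That makes 3.

3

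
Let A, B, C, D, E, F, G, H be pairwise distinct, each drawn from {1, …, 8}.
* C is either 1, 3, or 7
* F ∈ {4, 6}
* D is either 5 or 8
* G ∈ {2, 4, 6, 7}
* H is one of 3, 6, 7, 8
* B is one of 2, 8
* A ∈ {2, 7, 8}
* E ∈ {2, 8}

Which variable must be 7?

A

The 8 variables together cover exactly {1, 2, 3, 4, 5, 6, 7, 8} — 8 values for 8 variables — and 1 appears only in C's list, so C = 1.
The 7 still-open variables together cover exactly {2, 3, 4, 5, 6, 7, 8} — 7 values for 7 variables — and 3 appears only in H's list, so H = 3.
The 6 still-open variables draw from only 6 values {2, 4, 5, 6, 7, 8}, so each is used; only D can be 5, hence D = 5.
B and E between them cover only {2, 8} — a naked pair. Remove those values from A, G.
So 7 goes to A.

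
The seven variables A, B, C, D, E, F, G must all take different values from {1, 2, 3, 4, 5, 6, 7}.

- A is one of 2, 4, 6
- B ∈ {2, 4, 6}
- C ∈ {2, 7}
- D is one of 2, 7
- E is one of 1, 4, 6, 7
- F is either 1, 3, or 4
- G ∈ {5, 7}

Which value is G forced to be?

5

The 7 variables draw from only 7 values {1, 2, 3, 4, 5, 6, 7}, so each is used; only F can be 3, hence F = 3.
Among the 6 still-open variables, 1 fits only E (and all 6 values in {1, 2, 4, 5, 6, 7} must be used), so E = 1.
The 5 still-open variables together cover exactly {2, 4, 5, 6, 7} — 5 values for 5 variables — and 5 appears only in G's list, so G = 5.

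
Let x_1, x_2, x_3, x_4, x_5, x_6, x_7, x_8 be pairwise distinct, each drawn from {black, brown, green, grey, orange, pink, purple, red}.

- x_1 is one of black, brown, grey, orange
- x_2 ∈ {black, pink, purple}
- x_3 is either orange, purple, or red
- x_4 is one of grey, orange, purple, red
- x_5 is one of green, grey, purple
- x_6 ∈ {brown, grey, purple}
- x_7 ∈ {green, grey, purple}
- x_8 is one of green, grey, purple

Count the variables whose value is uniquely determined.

The 8 variables draw from only 8 values {black, brown, green, grey, orange, pink, purple, red}, so each is used; only x_2 can be pink, hence x_2 = pink.
The 7 still-open variables draw from only 7 values {black, brown, green, grey, orange, purple, red}, so each is used; only x_1 can be black, hence x_1 = black.
The 6 still-open variables draw from only 6 values {brown, green, grey, orange, purple, red}, so each is used; only x_6 can be brown, hence x_6 = brown.
x_5, x_7, x_8 share exactly the 3 values {green, grey, purple}; by pigeonhole those values go to them, so strike green, grey, purple from x_3, x_4.
Determined: x_1=black, x_2=pink, x_6=brown. The other variables each still have more than one consistent value. That makes 3.

3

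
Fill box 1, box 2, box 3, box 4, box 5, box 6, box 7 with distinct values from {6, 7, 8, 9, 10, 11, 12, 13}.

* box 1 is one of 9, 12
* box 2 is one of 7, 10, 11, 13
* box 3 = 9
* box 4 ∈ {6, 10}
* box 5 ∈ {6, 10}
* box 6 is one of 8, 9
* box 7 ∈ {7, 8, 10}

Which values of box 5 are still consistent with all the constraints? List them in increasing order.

box 3's domain is down to {9}, so box 3 = 9. Strike 9 from box 1, box 6.
box 6's domain is down to {8}, so box 6 = 8. Strike 8 from box 7.
That leaves box 1 = 12.
box 4 and box 5 between them cover only {6, 10} — a naked pair. Remove those values from box 2, box 7.
box 7's domain is down to {7}, so box 7 = 7. Strike 7 from box 2.
No further eliminations apply; box 5 can still be any of 6, 10.

6, 10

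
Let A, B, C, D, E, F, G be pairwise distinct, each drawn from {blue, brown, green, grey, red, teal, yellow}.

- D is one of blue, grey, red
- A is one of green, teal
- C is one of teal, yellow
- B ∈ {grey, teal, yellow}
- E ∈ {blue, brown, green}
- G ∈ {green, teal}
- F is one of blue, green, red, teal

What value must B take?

The 7 variables draw from only 7 values {blue, brown, green, grey, red, teal, yellow}, so each is used; only E can be brown, hence E = brown.
A and G share exactly the 2 values {green, teal}; by pigeonhole those values go to them, so strike green, teal from B, C, F.
C must be yellow (only option left). Remove yellow from B.
So B = grey.

grey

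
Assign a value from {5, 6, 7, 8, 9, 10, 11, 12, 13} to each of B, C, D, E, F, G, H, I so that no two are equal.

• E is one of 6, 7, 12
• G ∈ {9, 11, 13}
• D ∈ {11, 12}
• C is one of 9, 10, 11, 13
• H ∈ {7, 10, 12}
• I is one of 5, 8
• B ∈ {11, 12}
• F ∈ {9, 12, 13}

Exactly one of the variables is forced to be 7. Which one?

H

The 2 variables B and D are confined to {11, 12}, which locks those values in; drop them from C, E, F, G, H.
The 2 variables F and G are confined to {9, 13}, which locks those values in; drop them from C.
C must be 10 (only option left). Eliminate 10 elsewhere: H.
So 7 goes to H.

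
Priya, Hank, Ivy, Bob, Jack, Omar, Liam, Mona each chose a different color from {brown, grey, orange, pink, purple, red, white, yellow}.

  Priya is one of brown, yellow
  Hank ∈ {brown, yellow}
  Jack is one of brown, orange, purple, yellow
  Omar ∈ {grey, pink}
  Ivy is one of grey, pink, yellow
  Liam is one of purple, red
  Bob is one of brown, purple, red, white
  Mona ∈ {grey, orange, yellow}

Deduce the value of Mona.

orange

The 8 variables together cover exactly {brown, grey, orange, pink, purple, red, white, yellow} — 8 values for 8 variables — and white appears only in Bob's list, so Bob = white.
The 7 still-open variables draw from only 7 values {brown, grey, orange, pink, purple, red, yellow}, so each is used; only Liam can be red, hence Liam = red.
Among the 6 still-open variables, purple fits only Jack (and all 6 values in {brown, grey, orange, pink, purple, yellow} must be used), so Jack = purple.
Among the 5 still-open variables, orange fits only Mona (and all 5 values in {brown, grey, orange, pink, yellow} must be used), so Mona = orange.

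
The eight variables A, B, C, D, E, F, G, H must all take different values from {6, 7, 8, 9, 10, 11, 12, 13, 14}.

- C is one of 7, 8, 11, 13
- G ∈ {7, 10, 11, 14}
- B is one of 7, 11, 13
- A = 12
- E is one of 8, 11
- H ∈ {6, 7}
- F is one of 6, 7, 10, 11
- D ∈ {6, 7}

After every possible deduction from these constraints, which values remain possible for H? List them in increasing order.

A must be 12 (only option left).
The 7 still-open variables together cover exactly {6, 7, 8, 10, 11, 13, 14} — 7 values for 7 variables — and 14 appears only in G's list, so G = 14.
The 6 still-open variables draw from only 6 values {6, 7, 8, 10, 11, 13}, so each is used; only F can be 10, hence F = 10.
The 2 variables D and H are confined to {6, 7}, which locks those values in; drop them from B, C.
No further eliminations apply; H can still be any of 6, 7.

6, 7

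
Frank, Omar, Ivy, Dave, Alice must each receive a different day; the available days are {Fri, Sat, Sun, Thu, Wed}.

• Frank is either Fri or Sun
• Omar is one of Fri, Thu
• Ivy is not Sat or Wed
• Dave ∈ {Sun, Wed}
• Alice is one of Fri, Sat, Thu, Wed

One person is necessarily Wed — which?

Dave

Among the 5 variables, Sat fits only Alice (and all 5 values in {Fri, Sat, Sun, Thu, Wed} must be used), so Alice = Sat.
The 4 still-open variables together cover exactly {Fri, Sun, Thu, Wed} — 4 values for 4 variables — and Wed appears only in Dave's list, so Dave = Wed.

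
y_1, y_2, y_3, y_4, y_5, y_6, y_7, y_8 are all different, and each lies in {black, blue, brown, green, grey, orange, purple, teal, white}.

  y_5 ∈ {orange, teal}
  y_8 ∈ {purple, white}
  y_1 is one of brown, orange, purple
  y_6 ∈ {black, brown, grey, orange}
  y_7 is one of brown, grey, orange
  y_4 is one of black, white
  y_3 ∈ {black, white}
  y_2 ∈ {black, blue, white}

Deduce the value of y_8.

The 8 variables draw from only 8 values {black, blue, brown, grey, orange, purple, teal, white}, so each is used; only y_2 can be blue, hence y_2 = blue.
The 7 still-open variables draw from only 7 values {black, brown, grey, orange, purple, teal, white}, so each is used; only y_5 can be teal, hence y_5 = teal.
y_3 and y_4 between them cover only {black, white} — a naked pair. Remove those values from y_6, y_8.
So y_8 = purple.

purple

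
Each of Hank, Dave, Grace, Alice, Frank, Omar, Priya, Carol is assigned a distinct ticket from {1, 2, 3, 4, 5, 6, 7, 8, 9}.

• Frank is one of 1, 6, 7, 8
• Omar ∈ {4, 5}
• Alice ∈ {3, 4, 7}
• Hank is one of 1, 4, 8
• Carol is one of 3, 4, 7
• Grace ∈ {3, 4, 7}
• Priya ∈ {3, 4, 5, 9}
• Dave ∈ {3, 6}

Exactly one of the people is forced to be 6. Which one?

Among the 8 variables, 9 fits only Priya (and all 8 values in {1, 3, 4, 5, 6, 7, 8, 9} must be used), so Priya = 9.
The 7 still-open variables draw from only 7 values {1, 3, 4, 5, 6, 7, 8}, so each is used; only Omar can be 5, hence Omar = 5.
The 3 variables Grace, Alice, Carol are confined to {3, 4, 7}, which locks those values in; drop them from Hank, Dave, Frank.
So 6 goes to Dave.

Dave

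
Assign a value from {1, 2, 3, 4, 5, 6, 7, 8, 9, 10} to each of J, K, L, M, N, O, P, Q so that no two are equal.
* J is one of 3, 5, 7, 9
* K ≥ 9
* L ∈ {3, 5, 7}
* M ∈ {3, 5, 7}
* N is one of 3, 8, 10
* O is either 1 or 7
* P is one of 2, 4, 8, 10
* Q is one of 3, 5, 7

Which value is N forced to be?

The 3 variables L, M, Q are confined to {3, 5, 7}, which locks those values in; drop them from J, N, O.
That leaves J = 9. Strike 9 from K.
K has just one choice, so K = 10. Eliminate 10 elsewhere: N, P.
So N = 8.

8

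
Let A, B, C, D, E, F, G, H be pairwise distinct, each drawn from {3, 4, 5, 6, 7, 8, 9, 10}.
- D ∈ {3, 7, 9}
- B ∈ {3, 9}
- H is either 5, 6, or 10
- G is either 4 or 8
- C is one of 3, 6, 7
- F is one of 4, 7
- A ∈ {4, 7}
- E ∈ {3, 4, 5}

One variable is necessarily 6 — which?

C

The 8 variables together cover exactly {3, 4, 5, 6, 7, 8, 9, 10} — 8 values for 8 variables — and 8 appears only in G's list, so G = 8.
Among the 7 still-open variables, 10 fits only H (and all 7 values in {3, 4, 5, 6, 7, 9, 10} must be used), so H = 10.
The 6 still-open variables together cover exactly {3, 4, 5, 6, 7, 9} — 6 values for 6 variables — and 5 appears only in E's list, so E = 5.
The 5 still-open variables draw from only 5 values {3, 4, 6, 7, 9}, so each is used; only C can be 6, hence C = 6.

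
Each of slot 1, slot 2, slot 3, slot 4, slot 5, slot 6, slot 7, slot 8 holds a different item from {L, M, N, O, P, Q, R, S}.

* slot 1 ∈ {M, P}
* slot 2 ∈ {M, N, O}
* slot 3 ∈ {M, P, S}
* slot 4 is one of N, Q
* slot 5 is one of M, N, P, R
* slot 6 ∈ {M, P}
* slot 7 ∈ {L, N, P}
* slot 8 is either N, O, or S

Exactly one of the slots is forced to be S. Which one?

The 8 variables draw from only 8 values {L, M, N, O, P, Q, R, S}, so each is used; only slot 7 can be L, hence slot 7 = L.
The 7 still-open variables together cover exactly {M, N, O, P, Q, R, S} — 7 values for 7 variables — and Q appears only in slot 4's list, so slot 4 = Q.
The 6 still-open variables together cover exactly {M, N, O, P, R, S} — 6 values for 6 variables — and R appears only in slot 5's list, so slot 5 = R.
slot 1 and slot 6 share exactly the 2 values {M, P}; by pigeonhole those values go to them, so strike M, P from slot 2, slot 3.
So S goes to slot 3.

slot 3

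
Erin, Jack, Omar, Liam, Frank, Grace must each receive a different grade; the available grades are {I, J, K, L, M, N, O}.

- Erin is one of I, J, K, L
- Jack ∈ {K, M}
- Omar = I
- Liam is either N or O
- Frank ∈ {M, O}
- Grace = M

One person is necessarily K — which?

Omar's domain is down to {I}, so Omar = I. Remove I from Erin.
Grace has just one choice, so Grace = M. Eliminate M elsewhere: Jack, Frank.
So K goes to Jack.

Jack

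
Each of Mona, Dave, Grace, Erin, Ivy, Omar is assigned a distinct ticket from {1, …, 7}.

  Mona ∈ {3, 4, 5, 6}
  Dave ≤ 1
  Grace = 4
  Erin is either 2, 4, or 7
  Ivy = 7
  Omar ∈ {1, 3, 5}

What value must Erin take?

2

Dave has just one choice, so Dave = 1. Eliminate 1 elsewhere: Omar.
Grace's domain is down to {4}, so Grace = 4. Remove 4 from Mona, Erin.
Ivy's domain is down to {7}, so Ivy = 7. Remove 7 from Erin.
So Erin = 2.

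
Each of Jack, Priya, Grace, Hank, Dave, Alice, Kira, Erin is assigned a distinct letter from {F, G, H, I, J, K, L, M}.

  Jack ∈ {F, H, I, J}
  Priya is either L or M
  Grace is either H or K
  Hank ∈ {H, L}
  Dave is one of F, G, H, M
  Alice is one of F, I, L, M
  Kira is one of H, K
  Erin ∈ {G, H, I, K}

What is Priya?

The 8 variables draw from only 8 values {F, G, H, I, J, K, L, M}, so each is used; only Jack can be J, hence Jack = J.
Grace and Kira between them cover only {H, K} — a naked pair. Remove those values from Hank, Dave, Erin.
That leaves Hank = L. Remove L from Priya, Alice.
So Priya = M.

M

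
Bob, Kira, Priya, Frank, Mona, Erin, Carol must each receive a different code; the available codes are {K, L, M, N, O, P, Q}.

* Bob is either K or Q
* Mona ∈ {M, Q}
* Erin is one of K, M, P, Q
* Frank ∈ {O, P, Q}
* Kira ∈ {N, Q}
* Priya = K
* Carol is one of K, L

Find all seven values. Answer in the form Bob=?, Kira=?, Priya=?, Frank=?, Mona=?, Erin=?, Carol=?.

Priya's domain is down to {K}, so Priya = K. Strike K from Bob, Erin, Carol.
Carol has just one choice, so Carol = L.
Bob's domain is down to {Q}, so Bob = Q. Remove Q from Kira, Frank, Mona, Erin.
Kira's domain is down to {N}, so Kira = N.
Mona's domain is down to {M}, so Mona = M. Remove M from Erin.
Erin must be P (only option left). Remove P from Frank.
Frank's domain is down to {O}, so Frank = O.

Bob=Q, Kira=N, Priya=K, Frank=O, Mona=M, Erin=P, Carol=L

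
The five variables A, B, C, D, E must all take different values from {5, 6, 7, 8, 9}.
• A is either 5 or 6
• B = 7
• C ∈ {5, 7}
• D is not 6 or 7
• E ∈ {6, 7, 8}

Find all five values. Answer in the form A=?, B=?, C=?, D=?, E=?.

B has just one choice, so B = 7. Remove 7 from C, E.
That leaves C = 5. Remove 5 from A, D.
A's domain is down to {6}, so A = 6. Strike 6 from E.
E's domain is down to {8}, so E = 8. So D can't be 8.
That leaves D = 9.

A=6, B=7, C=5, D=9, E=8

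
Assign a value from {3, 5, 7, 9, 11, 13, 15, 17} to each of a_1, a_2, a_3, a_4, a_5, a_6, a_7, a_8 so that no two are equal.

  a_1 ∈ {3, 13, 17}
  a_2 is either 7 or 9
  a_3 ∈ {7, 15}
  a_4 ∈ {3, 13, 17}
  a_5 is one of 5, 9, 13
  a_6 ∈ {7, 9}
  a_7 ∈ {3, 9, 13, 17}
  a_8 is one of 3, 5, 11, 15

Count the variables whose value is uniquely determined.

The 8 variables together cover exactly {3, 5, 7, 9, 11, 13, 15, 17} — 8 values for 8 variables — and 11 appears only in a_8's list, so a_8 = 11.
The 7 still-open variables draw from only 7 values {3, 5, 7, 9, 13, 15, 17}, so each is used; only a_5 can be 5, hence a_5 = 5.
The 6 still-open variables together cover exactly {3, 7, 9, 13, 15, 17} — 6 values for 6 variables — and 15 appears only in a_3's list, so a_3 = 15.
a_2 and a_6 share exactly the 2 values {7, 9}; by pigeonhole those values go to them, so strike 7, 9 from a_7.
Determined: a_3=15, a_5=5, a_8=11. The other variables each still have more than one consistent value. That makes 3.

3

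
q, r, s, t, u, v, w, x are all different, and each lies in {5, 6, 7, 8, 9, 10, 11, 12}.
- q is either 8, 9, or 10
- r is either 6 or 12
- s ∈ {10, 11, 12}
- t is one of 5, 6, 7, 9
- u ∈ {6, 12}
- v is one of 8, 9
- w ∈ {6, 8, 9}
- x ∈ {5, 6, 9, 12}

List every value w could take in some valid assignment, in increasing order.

8, 9

Among the 8 variables, 7 fits only t (and all 8 values in {5, 6, 7, 8, 9, 10, 11, 12} must be used), so t = 7.
The 7 still-open variables draw from only 7 values {5, 6, 8, 9, 10, 11, 12}, so each is used; only x can be 5, hence x = 5.
The 6 still-open variables together cover exactly {6, 8, 9, 10, 11, 12} — 6 values for 6 variables — and 11 appears only in s's list, so s = 11.
Among the 5 still-open variables, 10 fits only q (and all 5 values in {6, 8, 9, 10, 12} must be used), so q = 10.
r and u between them cover only {6, 12} — a naked pair. Remove those values from w.
No further eliminations apply; w can still be any of 8, 9.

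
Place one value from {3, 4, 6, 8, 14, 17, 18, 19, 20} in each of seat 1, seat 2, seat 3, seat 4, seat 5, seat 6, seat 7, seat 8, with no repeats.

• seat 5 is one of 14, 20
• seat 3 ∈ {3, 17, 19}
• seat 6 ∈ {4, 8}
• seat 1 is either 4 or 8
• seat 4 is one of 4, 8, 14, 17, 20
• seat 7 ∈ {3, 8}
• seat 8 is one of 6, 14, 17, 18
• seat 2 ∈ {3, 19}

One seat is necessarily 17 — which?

seat 3

The 2 variables seat 1 and seat 6 are confined to {4, 8}, which locks those values in; drop them from seat 4, seat 7.
That leaves seat 7 = 3. Strike 3 from seat 2, seat 3.
That leaves seat 2 = 19. Remove 19 from seat 3.
So 17 goes to seat 3.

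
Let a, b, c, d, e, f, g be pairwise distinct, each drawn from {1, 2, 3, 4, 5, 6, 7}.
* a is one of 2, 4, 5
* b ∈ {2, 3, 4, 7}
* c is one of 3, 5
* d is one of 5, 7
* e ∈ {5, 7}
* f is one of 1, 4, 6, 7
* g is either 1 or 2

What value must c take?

The 7 variables together cover exactly {1, 2, 3, 4, 5, 6, 7} — 7 values for 7 variables — and 6 appears only in f's list, so f = 6.
The 6 still-open variables draw from only 6 values {1, 2, 3, 4, 5, 7}, so each is used; only g can be 1, hence g = 1.
d and e share exactly the 2 values {5, 7}; by pigeonhole those values go to them, so strike 5, 7 from a, b, c.
So c = 3.

3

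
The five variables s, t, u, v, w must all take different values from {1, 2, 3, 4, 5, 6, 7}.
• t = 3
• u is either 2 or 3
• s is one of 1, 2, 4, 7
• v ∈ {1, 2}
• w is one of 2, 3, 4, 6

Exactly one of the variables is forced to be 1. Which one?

v

t must be 3 (only option left). Remove 3 from u, w.
u must be 2 (only option left). Eliminate 2 elsewhere: s, v, w.
So 1 goes to v.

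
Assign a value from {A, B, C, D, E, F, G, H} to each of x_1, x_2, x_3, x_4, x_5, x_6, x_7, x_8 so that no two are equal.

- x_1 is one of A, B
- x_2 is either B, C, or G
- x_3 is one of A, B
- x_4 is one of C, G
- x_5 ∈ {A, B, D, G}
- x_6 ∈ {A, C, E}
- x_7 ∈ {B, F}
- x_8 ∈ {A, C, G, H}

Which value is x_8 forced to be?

The 8 variables together cover exactly {A, B, C, D, E, F, G, H} — 8 values for 8 variables — and D appears only in x_5's list, so x_5 = D.
The 7 still-open variables together cover exactly {A, B, C, E, F, G, H} — 7 values for 7 variables — and E appears only in x_6's list, so x_6 = E.
Among the 6 still-open variables, F fits only x_7 (and all 6 values in {A, B, C, F, G, H} must be used), so x_7 = F.
The 5 still-open variables together cover exactly {A, B, C, G, H} — 5 values for 5 variables — and H appears only in x_8's list, so x_8 = H.

H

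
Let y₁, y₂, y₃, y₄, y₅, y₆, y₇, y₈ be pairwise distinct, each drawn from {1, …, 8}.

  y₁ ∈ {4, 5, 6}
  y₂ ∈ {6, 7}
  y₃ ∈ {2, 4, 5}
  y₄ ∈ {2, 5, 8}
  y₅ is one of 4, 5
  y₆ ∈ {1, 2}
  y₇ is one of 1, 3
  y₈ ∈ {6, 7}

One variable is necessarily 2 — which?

y₃

The 8 variables together cover exactly {1, 2, 3, 4, 5, 6, 7, 8} — 8 values for 8 variables — and 3 appears only in y₇'s list, so y₇ = 3.
The 7 still-open variables together cover exactly {1, 2, 4, 5, 6, 7, 8} — 7 values for 7 variables — and 1 appears only in y₆'s list, so y₆ = 1.
The 6 still-open variables draw from only 6 values {2, 4, 5, 6, 7, 8}, so each is used; only y₄ can be 8, hence y₄ = 8.
The 5 still-open variables draw from only 5 values {2, 4, 5, 6, 7}, so each is used; only y₃ can be 2, hence y₃ = 2.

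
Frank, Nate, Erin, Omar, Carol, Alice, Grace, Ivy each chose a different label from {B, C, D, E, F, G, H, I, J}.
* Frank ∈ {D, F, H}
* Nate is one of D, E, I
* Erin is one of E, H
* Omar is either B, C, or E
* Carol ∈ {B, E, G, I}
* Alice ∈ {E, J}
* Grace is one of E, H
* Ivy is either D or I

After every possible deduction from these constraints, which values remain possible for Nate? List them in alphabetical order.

Erin and Grace share exactly the 2 values {E, H}; by pigeonhole those values go to them, so strike E, H from Frank, Nate, Omar, Carol, Alice.
That leaves Alice = J.
Nate and Ivy share exactly the 2 values {D, I}; by pigeonhole those values go to them, so strike D, I from Frank, Carol.
Frank's domain is down to {F}, so Frank = F.
No further eliminations apply; Nate can still be any of D, I.

D, I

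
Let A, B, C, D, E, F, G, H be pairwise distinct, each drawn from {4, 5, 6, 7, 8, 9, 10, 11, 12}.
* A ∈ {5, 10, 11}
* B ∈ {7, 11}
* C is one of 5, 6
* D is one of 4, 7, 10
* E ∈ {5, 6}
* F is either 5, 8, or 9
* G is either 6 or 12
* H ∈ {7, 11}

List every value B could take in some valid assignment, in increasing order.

B and H between them cover only {7, 11} — a naked pair. Remove those values from A, D.
C and E between them cover only {5, 6} — a naked pair. Remove those values from A, F, G.
A must be 10 (only option left). Eliminate 10 elsewhere: D.
D's domain is down to {4}, so D = 4.
G has just one choice, so G = 12.
No further eliminations apply; B can still be any of 7, 11.

7, 11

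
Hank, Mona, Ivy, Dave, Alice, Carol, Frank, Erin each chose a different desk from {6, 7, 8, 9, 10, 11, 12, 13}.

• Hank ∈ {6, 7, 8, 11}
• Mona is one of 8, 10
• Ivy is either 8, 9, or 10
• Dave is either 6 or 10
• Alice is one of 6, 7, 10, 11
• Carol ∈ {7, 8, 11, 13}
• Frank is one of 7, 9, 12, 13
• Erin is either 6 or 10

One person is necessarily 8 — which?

Mona

The 8 variables draw from only 8 values {6, 7, 8, 9, 10, 11, 12, 13}, so each is used; only Frank can be 12, hence Frank = 12.
Among the 7 still-open variables, 9 fits only Ivy (and all 7 values in {6, 7, 8, 9, 10, 11, 13} must be used), so Ivy = 9.
Among the 6 still-open variables, 13 fits only Carol (and all 6 values in {6, 7, 8, 10, 11, 13} must be used), so Carol = 13.
Dave and Erin share exactly the 2 values {6, 10}; by pigeonhole those values go to them, so strike 6, 10 from Hank, Mona, Alice.
So 8 goes to Mona.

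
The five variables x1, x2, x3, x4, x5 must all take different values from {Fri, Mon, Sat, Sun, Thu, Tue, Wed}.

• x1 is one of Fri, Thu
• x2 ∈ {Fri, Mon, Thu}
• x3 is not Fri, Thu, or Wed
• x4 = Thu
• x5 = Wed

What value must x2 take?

x4 must be Thu (only option left). So x1, x2 can't be Thu.
x5 has just one choice, so x5 = Wed.
That leaves x1 = Fri. So x2 can't be Fri.
So x2 = Mon.

Mon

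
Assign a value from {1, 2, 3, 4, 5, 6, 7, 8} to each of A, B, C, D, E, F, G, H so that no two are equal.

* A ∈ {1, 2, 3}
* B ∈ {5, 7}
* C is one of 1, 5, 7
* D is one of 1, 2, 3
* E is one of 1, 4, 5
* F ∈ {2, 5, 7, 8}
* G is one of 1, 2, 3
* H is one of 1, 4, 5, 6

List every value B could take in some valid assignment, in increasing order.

The 8 variables together cover exactly {1, 2, 3, 4, 5, 6, 7, 8} — 8 values for 8 variables — and 6 appears only in H's list, so H = 6.
The 7 still-open variables together cover exactly {1, 2, 3, 4, 5, 7, 8} — 7 values for 7 variables — and 4 appears only in E's list, so E = 4.
Among the 6 still-open variables, 8 fits only F (and all 6 values in {1, 2, 3, 5, 7, 8} must be used), so F = 8.
A, D, G between them cover only {1, 2, 3} — a naked triple. Remove those values from C.
No further eliminations apply; B can still be any of 5, 7.

5, 7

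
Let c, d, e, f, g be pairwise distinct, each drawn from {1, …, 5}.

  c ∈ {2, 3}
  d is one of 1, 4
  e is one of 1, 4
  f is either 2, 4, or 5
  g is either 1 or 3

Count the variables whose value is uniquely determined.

The 5 variables draw from only 5 values {1, 2, 3, 4, 5}, so each is used; only f can be 5, hence f = 5.
The 4 still-open variables together cover exactly {1, 2, 3, 4} — 4 values for 4 variables — and 2 appears only in c's list, so c = 2.
The 3 still-open variables together cover exactly {1, 3, 4} — 3 values for 3 variables — and 3 appears only in g's list, so g = 3.
Determined: c=2, f=5, g=3. The other variables each still have more than one consistent value. That makes 3.

3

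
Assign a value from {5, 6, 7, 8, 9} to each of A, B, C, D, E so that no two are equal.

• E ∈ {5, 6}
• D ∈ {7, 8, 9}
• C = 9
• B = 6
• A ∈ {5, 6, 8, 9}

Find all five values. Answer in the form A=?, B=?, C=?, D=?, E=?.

A=8, B=6, C=9, D=7, E=5

B must be 6 (only option left). Eliminate 6 elsewhere: A, E.
C must be 9 (only option left). So A, D can't be 9.
E has just one choice, so E = 5. So A can't be 5.
A must be 8 (only option left). Strike 8 from D.
D has just one choice, so D = 7.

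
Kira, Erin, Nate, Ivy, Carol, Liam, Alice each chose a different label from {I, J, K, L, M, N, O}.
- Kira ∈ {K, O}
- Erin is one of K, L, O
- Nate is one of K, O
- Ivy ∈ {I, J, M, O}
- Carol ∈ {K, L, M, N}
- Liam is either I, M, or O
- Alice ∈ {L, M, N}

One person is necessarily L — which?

Erin

Among the 7 variables, J fits only Ivy (and all 7 values in {I, J, K, L, M, N, O} must be used), so Ivy = J.
The 6 still-open variables together cover exactly {I, K, L, M, N, O} — 6 values for 6 variables — and I appears only in Liam's list, so Liam = I.
The 2 variables Kira and Nate are confined to {K, O}, which locks those values in; drop them from Erin, Carol.
So L goes to Erin.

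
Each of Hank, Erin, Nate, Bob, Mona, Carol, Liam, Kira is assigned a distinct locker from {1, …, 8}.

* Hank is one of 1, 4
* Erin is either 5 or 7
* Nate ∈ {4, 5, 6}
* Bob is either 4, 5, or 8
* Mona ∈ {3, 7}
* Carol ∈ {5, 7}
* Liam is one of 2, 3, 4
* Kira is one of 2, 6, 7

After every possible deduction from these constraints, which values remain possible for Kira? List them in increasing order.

2, 6

Among the 8 variables, 1 fits only Hank (and all 8 values in {1, 2, 3, 4, 5, 6, 7, 8} must be used), so Hank = 1.
The 7 still-open variables draw from only 7 values {2, 3, 4, 5, 6, 7, 8}, so each is used; only Bob can be 8, hence Bob = 8.
Erin and Carol between them cover only {5, 7} — a naked pair. Remove those values from Nate, Mona, Kira.
Mona must be 3 (only option left). So Liam can't be 3.
No further eliminations apply; Kira can still be any of 2, 6.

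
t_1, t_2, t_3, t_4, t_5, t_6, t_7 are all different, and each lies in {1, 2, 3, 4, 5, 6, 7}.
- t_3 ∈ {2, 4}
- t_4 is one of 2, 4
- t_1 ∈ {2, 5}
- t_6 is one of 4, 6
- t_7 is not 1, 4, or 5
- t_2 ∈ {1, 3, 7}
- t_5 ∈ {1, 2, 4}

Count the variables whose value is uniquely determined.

3

The 7 variables draw from only 7 values {1, 2, 3, 4, 5, 6, 7}, so each is used; only t_1 can be 5, hence t_1 = 5.
t_3 and t_4 between them cover only {2, 4} — a naked pair. Remove those values from t_5, t_6, t_7.
That leaves t_5 = 1. Strike 1 from t_2.
t_6 must be 6 (only option left). Eliminate 6 elsewhere: t_7.
Determined: t_1=5, t_5=1, t_6=6. The other variables each still have more than one consistent value. That makes 3.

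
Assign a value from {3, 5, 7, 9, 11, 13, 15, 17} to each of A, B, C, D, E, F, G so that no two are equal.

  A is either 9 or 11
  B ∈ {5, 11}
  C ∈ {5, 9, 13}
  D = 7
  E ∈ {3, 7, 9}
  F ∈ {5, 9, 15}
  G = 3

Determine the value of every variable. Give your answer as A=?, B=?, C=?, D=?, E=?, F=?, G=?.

D's domain is down to {7}, so D = 7. Strike 7 from E.
G must be 3 (only option left). So E can't be 3.
E's domain is down to {9}, so E = 9. Remove 9 from A, C, F.
A's domain is down to {11}, so A = 11. Remove 11 from B.
B's domain is down to {5}, so B = 5. Remove 5 from C, F.
C's domain is down to {13}, so C = 13.
F's domain is down to {15}, so F = 15.

A=11, B=5, C=13, D=7, E=9, F=15, G=3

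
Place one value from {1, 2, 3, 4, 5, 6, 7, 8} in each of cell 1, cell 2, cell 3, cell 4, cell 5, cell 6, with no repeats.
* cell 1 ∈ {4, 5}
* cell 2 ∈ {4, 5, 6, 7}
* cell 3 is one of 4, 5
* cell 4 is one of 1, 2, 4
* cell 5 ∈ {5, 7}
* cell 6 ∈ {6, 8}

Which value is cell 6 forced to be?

8

The 2 variables cell 1 and cell 3 are confined to {4, 5}, which locks those values in; drop them from cell 2, cell 4, cell 5.
cell 5 has just one choice, so cell 5 = 7. So cell 2 can't be 7.
cell 2's domain is down to {6}, so cell 2 = 6. Remove 6 from cell 6.
So cell 6 = 8.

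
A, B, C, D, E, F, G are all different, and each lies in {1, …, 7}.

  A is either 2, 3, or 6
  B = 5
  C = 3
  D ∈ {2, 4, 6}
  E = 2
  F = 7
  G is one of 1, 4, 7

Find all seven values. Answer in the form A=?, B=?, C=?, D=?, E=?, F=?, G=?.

A=6, B=5, C=3, D=4, E=2, F=7, G=1

B's domain is down to {5}, so B = 5.
C must be 3 (only option left). Eliminate 3 elsewhere: A.
E's domain is down to {2}, so E = 2. So A, D can't be 2.
That leaves F = 7. Remove 7 from G.
A has just one choice, so A = 6. Remove 6 from D.
That leaves D = 4. Remove 4 from G.
G has just one choice, so G = 1.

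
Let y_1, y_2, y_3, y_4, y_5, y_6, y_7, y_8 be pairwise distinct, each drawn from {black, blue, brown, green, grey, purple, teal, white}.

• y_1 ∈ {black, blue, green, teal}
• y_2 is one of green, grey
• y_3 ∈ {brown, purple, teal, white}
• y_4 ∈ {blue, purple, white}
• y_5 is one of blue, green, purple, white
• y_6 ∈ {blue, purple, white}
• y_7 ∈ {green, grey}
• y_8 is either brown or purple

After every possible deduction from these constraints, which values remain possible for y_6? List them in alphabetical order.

blue, purple, white

The 8 variables together cover exactly {black, blue, brown, green, grey, purple, teal, white} — 8 values for 8 variables — and black appears only in y_1's list, so y_1 = black.
The 7 still-open variables draw from only 7 values {blue, brown, green, grey, purple, teal, white}, so each is used; only y_3 can be teal, hence y_3 = teal.
The 6 still-open variables together cover exactly {blue, brown, green, grey, purple, white} — 6 values for 6 variables — and brown appears only in y_8's list, so y_8 = brown.
The 2 variables y_2 and y_7 are confined to {green, grey}, which locks those values in; drop them from y_5.
No further eliminations apply; y_6 can still be any of blue, purple, white.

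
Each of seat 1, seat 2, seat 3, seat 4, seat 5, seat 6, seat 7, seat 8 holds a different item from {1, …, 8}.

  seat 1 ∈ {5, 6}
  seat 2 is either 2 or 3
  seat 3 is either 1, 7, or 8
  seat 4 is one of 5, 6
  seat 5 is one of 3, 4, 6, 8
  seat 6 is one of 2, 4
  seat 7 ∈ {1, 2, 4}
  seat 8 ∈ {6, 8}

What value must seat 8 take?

Among the 8 variables, 7 fits only seat 3 (and all 8 values in {1, 2, 3, 4, 5, 6, 7, 8} must be used), so seat 3 = 7.
Among the 7 still-open variables, 1 fits only seat 7 (and all 7 values in {1, 2, 3, 4, 5, 6, 8} must be used), so seat 7 = 1.
seat 1 and seat 4 share exactly the 2 values {5, 6}; by pigeonhole those values go to them, so strike 5, 6 from seat 5, seat 8.
So seat 8 = 8.

8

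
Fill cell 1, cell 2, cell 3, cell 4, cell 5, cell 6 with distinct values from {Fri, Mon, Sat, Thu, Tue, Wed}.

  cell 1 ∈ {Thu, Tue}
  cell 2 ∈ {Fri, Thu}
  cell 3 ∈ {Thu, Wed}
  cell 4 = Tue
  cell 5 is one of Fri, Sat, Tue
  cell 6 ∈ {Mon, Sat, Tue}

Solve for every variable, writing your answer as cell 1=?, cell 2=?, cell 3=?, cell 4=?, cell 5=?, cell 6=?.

cell 4's domain is down to {Tue}, so cell 4 = Tue. Eliminate Tue elsewhere: cell 1, cell 5, cell 6.
cell 1 has just one choice, so cell 1 = Thu. Remove Thu from cell 2, cell 3.
cell 2 has just one choice, so cell 2 = Fri. Eliminate Fri elsewhere: cell 5.
cell 3 must be Wed (only option left).
cell 5 has just one choice, so cell 5 = Sat. Eliminate Sat elsewhere: cell 6.
cell 6 must be Mon (only option left).

cell 1=Thu, cell 2=Fri, cell 3=Wed, cell 4=Tue, cell 5=Sat, cell 6=Mon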